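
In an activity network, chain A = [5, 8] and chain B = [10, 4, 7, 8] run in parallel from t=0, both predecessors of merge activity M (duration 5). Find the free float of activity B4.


ES(B4) = sum of predecessors on chain B = 21
EF(B4) = ES + duration = 21 + 8 = 29
Successor of B4 is M. ES(M) = max(sum(A), sum(B)) = max(13, 29) = 29
Free float = ES(successor) - EF(current) = 29 - 29 = 0

0


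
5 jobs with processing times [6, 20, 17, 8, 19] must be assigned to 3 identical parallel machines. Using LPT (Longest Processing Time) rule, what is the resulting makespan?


Sort jobs in decreasing order (LPT): [20, 19, 17, 8, 6]
Assign each job to the least loaded machine:
  Machine 1: jobs [20], load = 20
  Machine 2: jobs [19, 6], load = 25
  Machine 3: jobs [17, 8], load = 25
Makespan = max load = 25

25


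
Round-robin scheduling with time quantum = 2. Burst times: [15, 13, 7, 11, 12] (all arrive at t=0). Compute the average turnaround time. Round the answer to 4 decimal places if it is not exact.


Time quantum = 2
Execution trace:
  J1 runs 2 units, time = 2
  J2 runs 2 units, time = 4
  J3 runs 2 units, time = 6
  J4 runs 2 units, time = 8
  J5 runs 2 units, time = 10
  J1 runs 2 units, time = 12
  J2 runs 2 units, time = 14
  J3 runs 2 units, time = 16
  J4 runs 2 units, time = 18
  J5 runs 2 units, time = 20
  J1 runs 2 units, time = 22
  J2 runs 2 units, time = 24
  J3 runs 2 units, time = 26
  J4 runs 2 units, time = 28
  J5 runs 2 units, time = 30
  J1 runs 2 units, time = 32
  J2 runs 2 units, time = 34
  J3 runs 1 units, time = 35
  J4 runs 2 units, time = 37
  J5 runs 2 units, time = 39
  J1 runs 2 units, time = 41
  J2 runs 2 units, time = 43
  J4 runs 2 units, time = 45
  J5 runs 2 units, time = 47
  J1 runs 2 units, time = 49
  J2 runs 2 units, time = 51
  J4 runs 1 units, time = 52
  J5 runs 2 units, time = 54
  J1 runs 2 units, time = 56
  J2 runs 1 units, time = 57
  J1 runs 1 units, time = 58
Finish times: [58, 57, 35, 52, 54]
Average turnaround = 256/5 = 51.2

51.2


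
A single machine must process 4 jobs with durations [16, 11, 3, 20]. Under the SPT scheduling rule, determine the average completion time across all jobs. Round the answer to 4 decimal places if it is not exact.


Sort jobs by processing time (SPT order): [3, 11, 16, 20]
Compute completion times sequentially:
  Job 1: processing = 3, completes at 3
  Job 2: processing = 11, completes at 14
  Job 3: processing = 16, completes at 30
  Job 4: processing = 20, completes at 50
Sum of completion times = 97
Average completion time = 97/4 = 24.25

24.25


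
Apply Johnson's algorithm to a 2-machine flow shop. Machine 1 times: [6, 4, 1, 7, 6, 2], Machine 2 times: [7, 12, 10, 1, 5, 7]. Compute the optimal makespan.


Apply Johnson's rule:
  Group 1 (a <= b): [(3, 1, 10), (6, 2, 7), (2, 4, 12), (1, 6, 7)]
  Group 2 (a > b): [(5, 6, 5), (4, 7, 1)]
Optimal job order: [3, 6, 2, 1, 5, 4]
Schedule:
  Job 3: M1 done at 1, M2 done at 11
  Job 6: M1 done at 3, M2 done at 18
  Job 2: M1 done at 7, M2 done at 30
  Job 1: M1 done at 13, M2 done at 37
  Job 5: M1 done at 19, M2 done at 42
  Job 4: M1 done at 26, M2 done at 43
Makespan = 43

43


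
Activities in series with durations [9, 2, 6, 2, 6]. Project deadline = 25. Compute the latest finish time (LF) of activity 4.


LF(activity 4) = deadline - sum of successor durations
Successors: activities 5 through 5 with durations [6]
Sum of successor durations = 6
LF = 25 - 6 = 19

19


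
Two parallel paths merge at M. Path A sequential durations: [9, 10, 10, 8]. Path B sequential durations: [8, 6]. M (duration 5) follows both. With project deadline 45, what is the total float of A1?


Forward pass: ES(A1) = sum of predecessors on chain A = 0
EF = ES + duration = 0 + 9 = 9
Backward pass: LF(M) = deadline = 45; LS(M) = 45 - 5 = 40
LF(A1) = LS(M) - sum(successors on chain A) = 40 - 28 = 12
LS = LF - duration = 12 - 9 = 3
Total float = LS - ES = 3 - 0 = 3

3


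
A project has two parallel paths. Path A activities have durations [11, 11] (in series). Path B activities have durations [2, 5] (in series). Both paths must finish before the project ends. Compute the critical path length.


Path A total = 11 + 11 = 22
Path B total = 2 + 5 = 7
Critical path = longest path = max(22, 7) = 22

22


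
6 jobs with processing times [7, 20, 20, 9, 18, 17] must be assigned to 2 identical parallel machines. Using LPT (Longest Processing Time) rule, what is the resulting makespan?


Sort jobs in decreasing order (LPT): [20, 20, 18, 17, 9, 7]
Assign each job to the least loaded machine:
  Machine 1: jobs [20, 18, 7], load = 45
  Machine 2: jobs [20, 17, 9], load = 46
Makespan = max load = 46

46


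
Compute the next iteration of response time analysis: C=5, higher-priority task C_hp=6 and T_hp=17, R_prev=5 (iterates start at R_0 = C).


R_next = C + ceil(R_prev / T_hp) * C_hp
ceil(5 / 17) = ceil(0.2941) = 1
Interference = 1 * 6 = 6
R_next = 5 + 6 = 11

11


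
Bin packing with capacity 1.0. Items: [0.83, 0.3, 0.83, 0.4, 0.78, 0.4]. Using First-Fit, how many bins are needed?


Place items sequentially using First-Fit:
  Item 0.83 -> new Bin 1
  Item 0.3 -> new Bin 2
  Item 0.83 -> new Bin 3
  Item 0.4 -> Bin 2 (now 0.7)
  Item 0.78 -> new Bin 4
  Item 0.4 -> new Bin 5
Total bins used = 5

5


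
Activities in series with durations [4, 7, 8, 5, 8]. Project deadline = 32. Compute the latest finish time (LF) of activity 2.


LF(activity 2) = deadline - sum of successor durations
Successors: activities 3 through 5 with durations [8, 5, 8]
Sum of successor durations = 21
LF = 32 - 21 = 11

11


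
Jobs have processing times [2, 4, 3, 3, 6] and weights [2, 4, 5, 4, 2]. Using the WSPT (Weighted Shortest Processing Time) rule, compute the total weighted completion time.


Compute p/w ratios and sort ascending (WSPT): [(3, 5), (3, 4), (2, 2), (4, 4), (6, 2)]
Compute weighted completion times:
  Job (p=3,w=5): C=3, w*C=5*3=15
  Job (p=3,w=4): C=6, w*C=4*6=24
  Job (p=2,w=2): C=8, w*C=2*8=16
  Job (p=4,w=4): C=12, w*C=4*12=48
  Job (p=6,w=2): C=18, w*C=2*18=36
Total weighted completion time = 139

139


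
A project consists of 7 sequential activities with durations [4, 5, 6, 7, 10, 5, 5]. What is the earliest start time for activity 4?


Activity 4 starts after activities 1 through 3 complete.
Predecessor durations: [4, 5, 6]
ES = 4 + 5 + 6 = 15

15


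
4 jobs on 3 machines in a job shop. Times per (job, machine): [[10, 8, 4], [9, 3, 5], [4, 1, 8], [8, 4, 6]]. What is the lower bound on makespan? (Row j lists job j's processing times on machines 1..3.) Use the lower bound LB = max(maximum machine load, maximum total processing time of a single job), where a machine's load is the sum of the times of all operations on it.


Machine loads:
  Machine 1: 10 + 9 + 4 + 8 = 31
  Machine 2: 8 + 3 + 1 + 4 = 16
  Machine 3: 4 + 5 + 8 + 6 = 23
Max machine load = 31
Job totals:
  Job 1: 22
  Job 2: 17
  Job 3: 13
  Job 4: 18
Max job total = 22
Lower bound = max(31, 22) = 31

31


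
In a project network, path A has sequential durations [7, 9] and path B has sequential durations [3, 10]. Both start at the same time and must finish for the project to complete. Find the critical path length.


Path A total = 7 + 9 = 16
Path B total = 3 + 10 = 13
Critical path = longest path = max(16, 13) = 16

16


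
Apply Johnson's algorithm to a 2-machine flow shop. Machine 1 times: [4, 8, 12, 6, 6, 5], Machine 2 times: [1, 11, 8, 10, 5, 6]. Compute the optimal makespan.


Apply Johnson's rule:
  Group 1 (a <= b): [(6, 5, 6), (4, 6, 10), (2, 8, 11)]
  Group 2 (a > b): [(3, 12, 8), (5, 6, 5), (1, 4, 1)]
Optimal job order: [6, 4, 2, 3, 5, 1]
Schedule:
  Job 6: M1 done at 5, M2 done at 11
  Job 4: M1 done at 11, M2 done at 21
  Job 2: M1 done at 19, M2 done at 32
  Job 3: M1 done at 31, M2 done at 40
  Job 5: M1 done at 37, M2 done at 45
  Job 1: M1 done at 41, M2 done at 46
Makespan = 46

46


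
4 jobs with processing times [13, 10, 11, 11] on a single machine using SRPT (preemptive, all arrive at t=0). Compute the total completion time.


Since all jobs arrive at t=0, SRPT equals SPT ordering.
SPT order: [10, 11, 11, 13]
Completion times:
  Job 1: p=10, C=10
  Job 2: p=11, C=21
  Job 3: p=11, C=32
  Job 4: p=13, C=45
Total completion time = 10 + 21 + 32 + 45 = 108

108


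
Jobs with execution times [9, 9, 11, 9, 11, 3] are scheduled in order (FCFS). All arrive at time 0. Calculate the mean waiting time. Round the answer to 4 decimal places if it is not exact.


FCFS order (as given): [9, 9, 11, 9, 11, 3]
Waiting times:
  Job 1: wait = 0
  Job 2: wait = 9
  Job 3: wait = 18
  Job 4: wait = 29
  Job 5: wait = 38
  Job 6: wait = 49
Sum of waiting times = 143
Average waiting time = 143/6 = 23.8333

23.8333


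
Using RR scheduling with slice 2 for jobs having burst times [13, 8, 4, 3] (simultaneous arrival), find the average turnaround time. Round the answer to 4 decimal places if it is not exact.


Time quantum = 2
Execution trace:
  J1 runs 2 units, time = 2
  J2 runs 2 units, time = 4
  J3 runs 2 units, time = 6
  J4 runs 2 units, time = 8
  J1 runs 2 units, time = 10
  J2 runs 2 units, time = 12
  J3 runs 2 units, time = 14
  J4 runs 1 units, time = 15
  J1 runs 2 units, time = 17
  J2 runs 2 units, time = 19
  J1 runs 2 units, time = 21
  J2 runs 2 units, time = 23
  J1 runs 2 units, time = 25
  J1 runs 2 units, time = 27
  J1 runs 1 units, time = 28
Finish times: [28, 23, 14, 15]
Average turnaround = 80/4 = 20.0

20.0


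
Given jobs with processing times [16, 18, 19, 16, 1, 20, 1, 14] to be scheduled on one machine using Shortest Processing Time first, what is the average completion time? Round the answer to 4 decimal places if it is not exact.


Sort jobs by processing time (SPT order): [1, 1, 14, 16, 16, 18, 19, 20]
Compute completion times sequentially:
  Job 1: processing = 1, completes at 1
  Job 2: processing = 1, completes at 2
  Job 3: processing = 14, completes at 16
  Job 4: processing = 16, completes at 32
  Job 5: processing = 16, completes at 48
  Job 6: processing = 18, completes at 66
  Job 7: processing = 19, completes at 85
  Job 8: processing = 20, completes at 105
Sum of completion times = 355
Average completion time = 355/8 = 44.375

44.375


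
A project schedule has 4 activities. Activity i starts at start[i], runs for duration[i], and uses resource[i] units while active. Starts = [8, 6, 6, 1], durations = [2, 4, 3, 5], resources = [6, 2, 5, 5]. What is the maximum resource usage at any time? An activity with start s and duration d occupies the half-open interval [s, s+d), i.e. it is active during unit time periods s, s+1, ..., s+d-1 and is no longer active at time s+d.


Each activity i is active on [start_i, start_i + duration_i).
Compute total resource usage per time slot:
  t=0: active resources = [], total = 0
  t=1: active resources = [5], total = 5
  t=2: active resources = [5], total = 5
  t=3: active resources = [5], total = 5
  t=4: active resources = [5], total = 5
  t=5: active resources = [5], total = 5
  t=6: active resources = [2, 5], total = 7
  t=7: active resources = [2, 5], total = 7
  t=8: active resources = [6, 2, 5], total = 13
  t=9: active resources = [6, 2], total = 8
Peak resource demand = 13

13


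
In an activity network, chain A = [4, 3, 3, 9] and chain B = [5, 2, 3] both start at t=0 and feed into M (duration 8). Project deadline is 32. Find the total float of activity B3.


Forward pass: ES(B3) = sum of predecessors on chain B = 7
EF = ES + duration = 7 + 3 = 10
Backward pass: LF(M) = deadline = 32; LS(M) = 32 - 8 = 24
LF(B3) = LS(M) - sum(successors on chain B) = 24 - 0 = 24
LS = LF - duration = 24 - 3 = 21
Total float = LS - ES = 21 - 7 = 14

14


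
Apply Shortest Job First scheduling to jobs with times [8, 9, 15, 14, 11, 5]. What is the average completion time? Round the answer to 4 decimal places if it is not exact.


SJF order (ascending): [5, 8, 9, 11, 14, 15]
Completion times:
  Job 1: burst=5, C=5
  Job 2: burst=8, C=13
  Job 3: burst=9, C=22
  Job 4: burst=11, C=33
  Job 5: burst=14, C=47
  Job 6: burst=15, C=62
Average completion = 182/6 = 30.3333

30.3333


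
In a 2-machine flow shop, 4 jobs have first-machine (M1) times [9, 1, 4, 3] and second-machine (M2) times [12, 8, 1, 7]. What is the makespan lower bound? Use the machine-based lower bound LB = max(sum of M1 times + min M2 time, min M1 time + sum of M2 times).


LB1 = sum(M1 times) + min(M2 times) = 17 + 1 = 18
LB2 = min(M1 times) + sum(M2 times) = 1 + 28 = 29
Lower bound = max(LB1, LB2) = max(18, 29) = 29

29


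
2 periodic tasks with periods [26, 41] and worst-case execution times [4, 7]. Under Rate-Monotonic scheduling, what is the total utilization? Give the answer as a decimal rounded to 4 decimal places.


Compute individual utilizations (exact fractions):
  Task 1: C/T = 4/26 = 2/13 (approx. 0.1538)
  Task 2: C/T = 7/41 (approx. 0.1707)
Total utilization U = 2/13 + 7/41 = 173/533
Rounded to 4 decimal places: U = 0.3246
RM (Liu & Layland) bound for 2 tasks = 0.828427; compare with U = 173/533 (approx. 0.324578)
U <= bound, so schedulable by RM sufficient condition.

0.3246


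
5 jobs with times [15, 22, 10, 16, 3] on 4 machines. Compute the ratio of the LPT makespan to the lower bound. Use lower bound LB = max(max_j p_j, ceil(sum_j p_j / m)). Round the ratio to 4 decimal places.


LPT order: [22, 16, 15, 10, 3]
Machine loads after assignment: [22, 16, 15, 13]
LPT makespan = 22
Lower bound = max(max_job, ceil(total/4)) = max(22, 17) = 22
Ratio = 22 / 22 = 1.0

1.0


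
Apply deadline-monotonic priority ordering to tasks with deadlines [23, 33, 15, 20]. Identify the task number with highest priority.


Sort tasks by relative deadline (ascending):
  Task 3: deadline = 15
  Task 4: deadline = 20
  Task 1: deadline = 23
  Task 2: deadline = 33
Priority order (highest first): [3, 4, 1, 2]
Highest priority task = 3

3


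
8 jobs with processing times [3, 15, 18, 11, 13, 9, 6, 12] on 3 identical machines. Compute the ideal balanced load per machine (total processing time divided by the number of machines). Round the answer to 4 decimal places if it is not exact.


Total processing time = 3 + 15 + 18 + 11 + 13 + 9 + 6 + 12 = 87
Number of machines = 3
Ideal balanced load = 87 / 3 = 29.0

29.0


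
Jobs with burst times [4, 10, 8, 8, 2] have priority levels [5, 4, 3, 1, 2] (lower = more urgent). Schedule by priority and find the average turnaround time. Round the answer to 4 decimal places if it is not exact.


Sort by priority (ascending = highest first):
Order: [(1, 8), (2, 2), (3, 8), (4, 10), (5, 4)]
Completion times:
  Priority 1, burst=8, C=8
  Priority 2, burst=2, C=10
  Priority 3, burst=8, C=18
  Priority 4, burst=10, C=28
  Priority 5, burst=4, C=32
Average turnaround = 96/5 = 19.2

19.2


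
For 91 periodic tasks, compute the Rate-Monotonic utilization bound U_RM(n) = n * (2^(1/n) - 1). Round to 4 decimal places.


Compute 2^(1/91) = 1.0076460851
Subtract 1: 1.0076460851 - 1 = 0.0076460851
Multiply by n: 91 * 0.0076460851 = 0.6957937441
Round to 4 dp: 0.6958

0.6958


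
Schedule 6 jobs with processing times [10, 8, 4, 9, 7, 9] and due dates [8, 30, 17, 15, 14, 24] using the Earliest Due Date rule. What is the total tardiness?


Sort by due date (EDD order): [(10, 8), (7, 14), (9, 15), (4, 17), (9, 24), (8, 30)]
Compute completion times and tardiness:
  Job 1: p=10, d=8, C=10, tardiness=max(0,10-8)=2
  Job 2: p=7, d=14, C=17, tardiness=max(0,17-14)=3
  Job 3: p=9, d=15, C=26, tardiness=max(0,26-15)=11
  Job 4: p=4, d=17, C=30, tardiness=max(0,30-17)=13
  Job 5: p=9, d=24, C=39, tardiness=max(0,39-24)=15
  Job 6: p=8, d=30, C=47, tardiness=max(0,47-30)=17
Total tardiness = 61

61


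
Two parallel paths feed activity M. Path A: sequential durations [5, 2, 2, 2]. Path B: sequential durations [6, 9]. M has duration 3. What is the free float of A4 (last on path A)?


ES(A4) = sum of predecessors on chain A = 9
EF(A4) = ES + duration = 9 + 2 = 11
Successor of A4 is M. ES(M) = max(sum(A), sum(B)) = max(11, 15) = 15
Free float = ES(successor) - EF(current) = 15 - 11 = 4

4


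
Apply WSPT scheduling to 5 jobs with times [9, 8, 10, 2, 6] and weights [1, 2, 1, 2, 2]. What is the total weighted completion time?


Compute p/w ratios and sort ascending (WSPT): [(2, 2), (6, 2), (8, 2), (9, 1), (10, 1)]
Compute weighted completion times:
  Job (p=2,w=2): C=2, w*C=2*2=4
  Job (p=6,w=2): C=8, w*C=2*8=16
  Job (p=8,w=2): C=16, w*C=2*16=32
  Job (p=9,w=1): C=25, w*C=1*25=25
  Job (p=10,w=1): C=35, w*C=1*35=35
Total weighted completion time = 112

112


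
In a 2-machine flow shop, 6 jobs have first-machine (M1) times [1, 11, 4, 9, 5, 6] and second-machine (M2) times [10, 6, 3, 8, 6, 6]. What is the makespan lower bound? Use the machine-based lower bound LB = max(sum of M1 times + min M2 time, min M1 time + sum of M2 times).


LB1 = sum(M1 times) + min(M2 times) = 36 + 3 = 39
LB2 = min(M1 times) + sum(M2 times) = 1 + 39 = 40
Lower bound = max(LB1, LB2) = max(39, 40) = 40

40


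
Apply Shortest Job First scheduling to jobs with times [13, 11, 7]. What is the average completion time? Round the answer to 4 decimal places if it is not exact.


SJF order (ascending): [7, 11, 13]
Completion times:
  Job 1: burst=7, C=7
  Job 2: burst=11, C=18
  Job 3: burst=13, C=31
Average completion = 56/3 = 18.6667

18.6667


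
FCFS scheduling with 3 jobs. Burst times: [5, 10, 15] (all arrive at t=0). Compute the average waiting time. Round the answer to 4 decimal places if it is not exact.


FCFS order (as given): [5, 10, 15]
Waiting times:
  Job 1: wait = 0
  Job 2: wait = 5
  Job 3: wait = 15
Sum of waiting times = 20
Average waiting time = 20/3 = 6.6667

6.6667


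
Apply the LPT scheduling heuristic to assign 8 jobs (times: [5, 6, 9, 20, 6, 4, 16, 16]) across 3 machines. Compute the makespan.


Sort jobs in decreasing order (LPT): [20, 16, 16, 9, 6, 6, 5, 4]
Assign each job to the least loaded machine:
  Machine 1: jobs [20, 6], load = 26
  Machine 2: jobs [16, 9, 4], load = 29
  Machine 3: jobs [16, 6, 5], load = 27
Makespan = max load = 29

29


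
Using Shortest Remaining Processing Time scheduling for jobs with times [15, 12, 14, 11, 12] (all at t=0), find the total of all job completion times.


Since all jobs arrive at t=0, SRPT equals SPT ordering.
SPT order: [11, 12, 12, 14, 15]
Completion times:
  Job 1: p=11, C=11
  Job 2: p=12, C=23
  Job 3: p=12, C=35
  Job 4: p=14, C=49
  Job 5: p=15, C=64
Total completion time = 11 + 23 + 35 + 49 + 64 = 182

182


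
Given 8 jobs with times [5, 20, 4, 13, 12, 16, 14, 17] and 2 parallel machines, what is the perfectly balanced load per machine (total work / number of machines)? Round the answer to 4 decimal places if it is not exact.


Total processing time = 5 + 20 + 4 + 13 + 12 + 16 + 14 + 17 = 101
Number of machines = 2
Ideal balanced load = 101 / 2 = 50.5

50.5


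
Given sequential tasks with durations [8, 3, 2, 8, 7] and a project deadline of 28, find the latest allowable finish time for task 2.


LF(activity 2) = deadline - sum of successor durations
Successors: activities 3 through 5 with durations [2, 8, 7]
Sum of successor durations = 17
LF = 28 - 17 = 11

11


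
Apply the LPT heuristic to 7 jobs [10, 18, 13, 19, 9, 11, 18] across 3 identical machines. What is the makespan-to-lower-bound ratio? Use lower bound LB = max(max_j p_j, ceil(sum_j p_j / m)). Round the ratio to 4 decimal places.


LPT order: [19, 18, 18, 13, 11, 10, 9]
Machine loads after assignment: [38, 31, 29]
LPT makespan = 38
Lower bound = max(max_job, ceil(total/3)) = max(19, 33) = 33
Ratio = 38 / 33 = 1.1515

1.1515


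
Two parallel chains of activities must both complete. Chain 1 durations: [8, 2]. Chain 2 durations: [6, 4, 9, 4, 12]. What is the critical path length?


Path A total = 8 + 2 = 10
Path B total = 6 + 4 + 9 + 4 + 12 = 35
Critical path = longest path = max(10, 35) = 35

35


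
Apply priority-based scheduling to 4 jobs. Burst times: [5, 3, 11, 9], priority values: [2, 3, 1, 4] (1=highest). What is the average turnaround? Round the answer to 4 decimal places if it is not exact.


Sort by priority (ascending = highest first):
Order: [(1, 11), (2, 5), (3, 3), (4, 9)]
Completion times:
  Priority 1, burst=11, C=11
  Priority 2, burst=5, C=16
  Priority 3, burst=3, C=19
  Priority 4, burst=9, C=28
Average turnaround = 74/4 = 18.5

18.5


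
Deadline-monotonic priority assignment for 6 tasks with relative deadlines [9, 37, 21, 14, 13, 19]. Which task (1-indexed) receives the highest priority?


Sort tasks by relative deadline (ascending):
  Task 1: deadline = 9
  Task 5: deadline = 13
  Task 4: deadline = 14
  Task 6: deadline = 19
  Task 3: deadline = 21
  Task 2: deadline = 37
Priority order (highest first): [1, 5, 4, 6, 3, 2]
Highest priority task = 1

1


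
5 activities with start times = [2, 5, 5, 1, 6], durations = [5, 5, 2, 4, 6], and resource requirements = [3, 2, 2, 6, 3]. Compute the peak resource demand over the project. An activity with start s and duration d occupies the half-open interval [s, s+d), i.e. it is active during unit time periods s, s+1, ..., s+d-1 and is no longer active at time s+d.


Each activity i is active on [start_i, start_i + duration_i).
Compute total resource usage per time slot:
  t=0: active resources = [], total = 0
  t=1: active resources = [6], total = 6
  t=2: active resources = [3, 6], total = 9
  t=3: active resources = [3, 6], total = 9
  t=4: active resources = [3, 6], total = 9
  t=5: active resources = [3, 2, 2], total = 7
  t=6: active resources = [3, 2, 2, 3], total = 10
  t=7: active resources = [2, 3], total = 5
  t=8: active resources = [2, 3], total = 5
  t=9: active resources = [2, 3], total = 5
  t=10: active resources = [3], total = 3
  t=11: active resources = [3], total = 3
Peak resource demand = 10

10


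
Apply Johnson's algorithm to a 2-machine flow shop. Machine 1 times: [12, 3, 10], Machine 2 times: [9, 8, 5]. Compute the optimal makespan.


Apply Johnson's rule:
  Group 1 (a <= b): [(2, 3, 8)]
  Group 2 (a > b): [(1, 12, 9), (3, 10, 5)]
Optimal job order: [2, 1, 3]
Schedule:
  Job 2: M1 done at 3, M2 done at 11
  Job 1: M1 done at 15, M2 done at 24
  Job 3: M1 done at 25, M2 done at 30
Makespan = 30

30


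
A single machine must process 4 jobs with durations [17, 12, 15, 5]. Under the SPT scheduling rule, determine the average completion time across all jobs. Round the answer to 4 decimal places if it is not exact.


Sort jobs by processing time (SPT order): [5, 12, 15, 17]
Compute completion times sequentially:
  Job 1: processing = 5, completes at 5
  Job 2: processing = 12, completes at 17
  Job 3: processing = 15, completes at 32
  Job 4: processing = 17, completes at 49
Sum of completion times = 103
Average completion time = 103/4 = 25.75

25.75


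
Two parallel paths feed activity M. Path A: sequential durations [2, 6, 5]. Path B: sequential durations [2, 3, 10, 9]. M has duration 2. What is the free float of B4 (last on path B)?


ES(B4) = sum of predecessors on chain B = 15
EF(B4) = ES + duration = 15 + 9 = 24
Successor of B4 is M. ES(M) = max(sum(A), sum(B)) = max(13, 24) = 24
Free float = ES(successor) - EF(current) = 24 - 24 = 0

0


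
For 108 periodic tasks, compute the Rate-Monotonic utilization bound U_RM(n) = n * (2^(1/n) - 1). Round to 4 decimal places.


Compute 2^(1/108) = 1.0064386691
Subtract 1: 1.0064386691 - 1 = 0.0064386691
Multiply by n: 108 * 0.0064386691 = 0.6953762628
Round to 4 dp: 0.6954

0.6954


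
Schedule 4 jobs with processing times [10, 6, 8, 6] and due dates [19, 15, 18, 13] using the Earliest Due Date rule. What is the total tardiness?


Sort by due date (EDD order): [(6, 13), (6, 15), (8, 18), (10, 19)]
Compute completion times and tardiness:
  Job 1: p=6, d=13, C=6, tardiness=max(0,6-13)=0
  Job 2: p=6, d=15, C=12, tardiness=max(0,12-15)=0
  Job 3: p=8, d=18, C=20, tardiness=max(0,20-18)=2
  Job 4: p=10, d=19, C=30, tardiness=max(0,30-19)=11
Total tardiness = 13

13


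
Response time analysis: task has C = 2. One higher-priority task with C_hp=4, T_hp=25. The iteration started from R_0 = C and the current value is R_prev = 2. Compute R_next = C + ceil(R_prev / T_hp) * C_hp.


R_next = C + ceil(R_prev / T_hp) * C_hp
ceil(2 / 25) = ceil(0.08) = 1
Interference = 1 * 4 = 4
R_next = 2 + 4 = 6

6


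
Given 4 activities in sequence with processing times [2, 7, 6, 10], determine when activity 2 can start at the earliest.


Activity 2 starts after activities 1 through 1 complete.
Predecessor durations: [2]
ES = 2 = 2

2


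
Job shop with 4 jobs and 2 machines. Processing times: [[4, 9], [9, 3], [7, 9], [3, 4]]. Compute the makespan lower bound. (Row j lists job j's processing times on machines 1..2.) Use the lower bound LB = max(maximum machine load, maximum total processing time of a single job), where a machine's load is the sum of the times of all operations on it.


Machine loads:
  Machine 1: 4 + 9 + 7 + 3 = 23
  Machine 2: 9 + 3 + 9 + 4 = 25
Max machine load = 25
Job totals:
  Job 1: 13
  Job 2: 12
  Job 3: 16
  Job 4: 7
Max job total = 16
Lower bound = max(25, 16) = 25

25


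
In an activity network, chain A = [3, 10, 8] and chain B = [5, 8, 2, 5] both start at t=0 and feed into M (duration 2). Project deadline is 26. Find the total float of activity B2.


Forward pass: ES(B2) = sum of predecessors on chain B = 5
EF = ES + duration = 5 + 8 = 13
Backward pass: LF(M) = deadline = 26; LS(M) = 26 - 2 = 24
LF(B2) = LS(M) - sum(successors on chain B) = 24 - 7 = 17
LS = LF - duration = 17 - 8 = 9
Total float = LS - ES = 9 - 5 = 4

4


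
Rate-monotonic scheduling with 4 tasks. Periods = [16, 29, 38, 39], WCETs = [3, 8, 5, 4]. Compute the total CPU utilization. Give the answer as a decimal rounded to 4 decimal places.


Compute individual utilizations (exact fractions):
  Task 1: C/T = 3/16 (approx. 0.1875)
  Task 2: C/T = 8/29 (approx. 0.2759)
  Task 3: C/T = 5/38 (approx. 0.1316)
  Task 4: C/T = 4/39 (approx. 0.1026)
Total utilization U = 3/16 + 8/29 + 5/38 + 4/39 = 239819/343824
Rounded to 4 decimal places: U = 0.6975
RM (Liu & Layland) bound for 4 tasks = 0.756828; compare with U = 239819/343824 (approx. 0.697505)
U <= bound, so schedulable by RM sufficient condition.

0.6975


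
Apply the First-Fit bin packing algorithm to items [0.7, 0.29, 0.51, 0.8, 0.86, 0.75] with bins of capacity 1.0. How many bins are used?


Place items sequentially using First-Fit:
  Item 0.7 -> new Bin 1
  Item 0.29 -> Bin 1 (now 0.99)
  Item 0.51 -> new Bin 2
  Item 0.8 -> new Bin 3
  Item 0.86 -> new Bin 4
  Item 0.75 -> new Bin 5
Total bins used = 5

5


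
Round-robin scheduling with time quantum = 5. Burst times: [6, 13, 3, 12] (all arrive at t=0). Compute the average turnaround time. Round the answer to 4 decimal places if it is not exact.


Time quantum = 5
Execution trace:
  J1 runs 5 units, time = 5
  J2 runs 5 units, time = 10
  J3 runs 3 units, time = 13
  J4 runs 5 units, time = 18
  J1 runs 1 units, time = 19
  J2 runs 5 units, time = 24
  J4 runs 5 units, time = 29
  J2 runs 3 units, time = 32
  J4 runs 2 units, time = 34
Finish times: [19, 32, 13, 34]
Average turnaround = 98/4 = 24.5

24.5


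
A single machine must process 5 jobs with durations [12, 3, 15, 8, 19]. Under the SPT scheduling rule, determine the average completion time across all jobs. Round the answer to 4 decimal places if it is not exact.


Sort jobs by processing time (SPT order): [3, 8, 12, 15, 19]
Compute completion times sequentially:
  Job 1: processing = 3, completes at 3
  Job 2: processing = 8, completes at 11
  Job 3: processing = 12, completes at 23
  Job 4: processing = 15, completes at 38
  Job 5: processing = 19, completes at 57
Sum of completion times = 132
Average completion time = 132/5 = 26.4

26.4


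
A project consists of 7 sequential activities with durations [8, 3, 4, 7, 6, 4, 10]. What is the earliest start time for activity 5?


Activity 5 starts after activities 1 through 4 complete.
Predecessor durations: [8, 3, 4, 7]
ES = 8 + 3 + 4 + 7 = 22

22


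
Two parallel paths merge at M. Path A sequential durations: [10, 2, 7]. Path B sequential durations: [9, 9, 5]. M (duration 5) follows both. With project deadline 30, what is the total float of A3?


Forward pass: ES(A3) = sum of predecessors on chain A = 12
EF = ES + duration = 12 + 7 = 19
Backward pass: LF(M) = deadline = 30; LS(M) = 30 - 5 = 25
LF(A3) = LS(M) - sum(successors on chain A) = 25 - 0 = 25
LS = LF - duration = 25 - 7 = 18
Total float = LS - ES = 18 - 12 = 6

6


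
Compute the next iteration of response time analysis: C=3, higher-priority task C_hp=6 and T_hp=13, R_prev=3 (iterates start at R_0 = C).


R_next = C + ceil(R_prev / T_hp) * C_hp
ceil(3 / 13) = ceil(0.2308) = 1
Interference = 1 * 6 = 6
R_next = 3 + 6 = 9

9


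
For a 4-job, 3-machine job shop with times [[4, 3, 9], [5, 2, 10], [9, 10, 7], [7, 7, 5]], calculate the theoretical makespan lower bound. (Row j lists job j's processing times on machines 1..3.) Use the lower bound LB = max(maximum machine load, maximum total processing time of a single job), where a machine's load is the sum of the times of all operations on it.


Machine loads:
  Machine 1: 4 + 5 + 9 + 7 = 25
  Machine 2: 3 + 2 + 10 + 7 = 22
  Machine 3: 9 + 10 + 7 + 5 = 31
Max machine load = 31
Job totals:
  Job 1: 16
  Job 2: 17
  Job 3: 26
  Job 4: 19
Max job total = 26
Lower bound = max(31, 26) = 31

31


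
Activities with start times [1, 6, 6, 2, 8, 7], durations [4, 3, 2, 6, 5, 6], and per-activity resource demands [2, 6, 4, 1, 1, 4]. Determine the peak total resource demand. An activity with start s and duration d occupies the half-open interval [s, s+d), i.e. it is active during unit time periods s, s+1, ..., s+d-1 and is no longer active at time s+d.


Each activity i is active on [start_i, start_i + duration_i).
Compute total resource usage per time slot:
  t=0: active resources = [], total = 0
  t=1: active resources = [2], total = 2
  t=2: active resources = [2, 1], total = 3
  t=3: active resources = [2, 1], total = 3
  t=4: active resources = [2, 1], total = 3
  t=5: active resources = [1], total = 1
  t=6: active resources = [6, 4, 1], total = 11
  t=7: active resources = [6, 4, 1, 4], total = 15
  t=8: active resources = [6, 1, 4], total = 11
  t=9: active resources = [1, 4], total = 5
  t=10: active resources = [1, 4], total = 5
  t=11: active resources = [1, 4], total = 5
  t=12: active resources = [1, 4], total = 5
Peak resource demand = 15

15


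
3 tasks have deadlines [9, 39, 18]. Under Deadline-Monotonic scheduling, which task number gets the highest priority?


Sort tasks by relative deadline (ascending):
  Task 1: deadline = 9
  Task 3: deadline = 18
  Task 2: deadline = 39
Priority order (highest first): [1, 3, 2]
Highest priority task = 1

1


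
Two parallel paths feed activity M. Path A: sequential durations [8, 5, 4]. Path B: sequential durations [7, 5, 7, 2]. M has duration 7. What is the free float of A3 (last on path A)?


ES(A3) = sum of predecessors on chain A = 13
EF(A3) = ES + duration = 13 + 4 = 17
Successor of A3 is M. ES(M) = max(sum(A), sum(B)) = max(17, 21) = 21
Free float = ES(successor) - EF(current) = 21 - 17 = 4

4


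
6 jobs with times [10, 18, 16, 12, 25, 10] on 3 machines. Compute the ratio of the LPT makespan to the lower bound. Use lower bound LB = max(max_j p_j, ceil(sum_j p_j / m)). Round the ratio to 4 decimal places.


LPT order: [25, 18, 16, 12, 10, 10]
Machine loads after assignment: [35, 28, 28]
LPT makespan = 35
Lower bound = max(max_job, ceil(total/3)) = max(25, 31) = 31
Ratio = 35 / 31 = 1.129

1.129


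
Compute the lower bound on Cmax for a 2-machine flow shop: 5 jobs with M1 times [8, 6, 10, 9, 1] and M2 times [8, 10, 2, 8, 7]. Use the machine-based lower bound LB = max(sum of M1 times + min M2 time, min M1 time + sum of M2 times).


LB1 = sum(M1 times) + min(M2 times) = 34 + 2 = 36
LB2 = min(M1 times) + sum(M2 times) = 1 + 35 = 36
Lower bound = max(LB1, LB2) = max(36, 36) = 36

36


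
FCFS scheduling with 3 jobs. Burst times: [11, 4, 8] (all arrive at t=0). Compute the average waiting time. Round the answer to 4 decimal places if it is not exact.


FCFS order (as given): [11, 4, 8]
Waiting times:
  Job 1: wait = 0
  Job 2: wait = 11
  Job 3: wait = 15
Sum of waiting times = 26
Average waiting time = 26/3 = 8.6667

8.6667


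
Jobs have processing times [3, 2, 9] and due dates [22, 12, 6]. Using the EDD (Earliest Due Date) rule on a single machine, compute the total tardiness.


Sort by due date (EDD order): [(9, 6), (2, 12), (3, 22)]
Compute completion times and tardiness:
  Job 1: p=9, d=6, C=9, tardiness=max(0,9-6)=3
  Job 2: p=2, d=12, C=11, tardiness=max(0,11-12)=0
  Job 3: p=3, d=22, C=14, tardiness=max(0,14-22)=0
Total tardiness = 3

3


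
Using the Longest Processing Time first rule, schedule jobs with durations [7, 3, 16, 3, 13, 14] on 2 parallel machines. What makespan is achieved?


Sort jobs in decreasing order (LPT): [16, 14, 13, 7, 3, 3]
Assign each job to the least loaded machine:
  Machine 1: jobs [16, 7, 3, 3], load = 29
  Machine 2: jobs [14, 13], load = 27
Makespan = max load = 29

29


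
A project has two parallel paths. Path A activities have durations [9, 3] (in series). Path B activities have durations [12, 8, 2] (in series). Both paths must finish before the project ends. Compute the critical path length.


Path A total = 9 + 3 = 12
Path B total = 12 + 8 + 2 = 22
Critical path = longest path = max(12, 22) = 22

22


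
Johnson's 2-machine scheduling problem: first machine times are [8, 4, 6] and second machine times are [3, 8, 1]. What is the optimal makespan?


Apply Johnson's rule:
  Group 1 (a <= b): [(2, 4, 8)]
  Group 2 (a > b): [(1, 8, 3), (3, 6, 1)]
Optimal job order: [2, 1, 3]
Schedule:
  Job 2: M1 done at 4, M2 done at 12
  Job 1: M1 done at 12, M2 done at 15
  Job 3: M1 done at 18, M2 done at 19
Makespan = 19

19


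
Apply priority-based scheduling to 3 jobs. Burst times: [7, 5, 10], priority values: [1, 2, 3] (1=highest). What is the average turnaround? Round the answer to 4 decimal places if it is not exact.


Sort by priority (ascending = highest first):
Order: [(1, 7), (2, 5), (3, 10)]
Completion times:
  Priority 1, burst=7, C=7
  Priority 2, burst=5, C=12
  Priority 3, burst=10, C=22
Average turnaround = 41/3 = 13.6667

13.6667


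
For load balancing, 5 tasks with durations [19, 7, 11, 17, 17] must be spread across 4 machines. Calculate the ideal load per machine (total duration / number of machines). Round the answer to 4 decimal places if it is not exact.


Total processing time = 19 + 7 + 11 + 17 + 17 = 71
Number of machines = 4
Ideal balanced load = 71 / 4 = 17.75

17.75


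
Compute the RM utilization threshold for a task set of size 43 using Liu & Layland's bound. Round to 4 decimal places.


Compute 2^(1/43) = 1.0162503252
Subtract 1: 1.0162503252 - 1 = 0.0162503252
Multiply by n: 43 * 0.0162503252 = 0.6987639836
Round to 4 dp: 0.6988

0.6988


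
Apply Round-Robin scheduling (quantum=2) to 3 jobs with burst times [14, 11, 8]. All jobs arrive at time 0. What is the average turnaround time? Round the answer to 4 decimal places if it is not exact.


Time quantum = 2
Execution trace:
  J1 runs 2 units, time = 2
  J2 runs 2 units, time = 4
  J3 runs 2 units, time = 6
  J1 runs 2 units, time = 8
  J2 runs 2 units, time = 10
  J3 runs 2 units, time = 12
  J1 runs 2 units, time = 14
  J2 runs 2 units, time = 16
  J3 runs 2 units, time = 18
  J1 runs 2 units, time = 20
  J2 runs 2 units, time = 22
  J3 runs 2 units, time = 24
  J1 runs 2 units, time = 26
  J2 runs 2 units, time = 28
  J1 runs 2 units, time = 30
  J2 runs 1 units, time = 31
  J1 runs 2 units, time = 33
Finish times: [33, 31, 24]
Average turnaround = 88/3 = 29.3333

29.3333


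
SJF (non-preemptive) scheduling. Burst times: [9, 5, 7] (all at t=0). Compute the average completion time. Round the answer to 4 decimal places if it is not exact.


SJF order (ascending): [5, 7, 9]
Completion times:
  Job 1: burst=5, C=5
  Job 2: burst=7, C=12
  Job 3: burst=9, C=21
Average completion = 38/3 = 12.6667

12.6667


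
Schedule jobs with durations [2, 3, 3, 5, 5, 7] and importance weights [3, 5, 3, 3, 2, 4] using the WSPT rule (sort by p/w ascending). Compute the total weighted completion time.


Compute p/w ratios and sort ascending (WSPT): [(3, 5), (2, 3), (3, 3), (5, 3), (7, 4), (5, 2)]
Compute weighted completion times:
  Job (p=3,w=5): C=3, w*C=5*3=15
  Job (p=2,w=3): C=5, w*C=3*5=15
  Job (p=3,w=3): C=8, w*C=3*8=24
  Job (p=5,w=3): C=13, w*C=3*13=39
  Job (p=7,w=4): C=20, w*C=4*20=80
  Job (p=5,w=2): C=25, w*C=2*25=50
Total weighted completion time = 223

223


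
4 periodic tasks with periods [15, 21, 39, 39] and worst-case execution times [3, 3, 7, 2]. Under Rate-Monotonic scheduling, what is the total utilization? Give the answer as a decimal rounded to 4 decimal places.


Compute individual utilizations (exact fractions):
  Task 1: C/T = 3/15 = 1/5 (approx. 0.2)
  Task 2: C/T = 3/21 = 1/7 (approx. 0.1429)
  Task 3: C/T = 7/39 (approx. 0.1795)
  Task 4: C/T = 2/39 (approx. 0.0513)
Total utilization U = 1/5 + 1/7 + 7/39 + 2/39 = 261/455
Rounded to 4 decimal places: U = 0.5736
RM (Liu & Layland) bound for 4 tasks = 0.756828; compare with U = 261/455 (approx. 0.573626)
U <= bound, so schedulable by RM sufficient condition.

0.5736


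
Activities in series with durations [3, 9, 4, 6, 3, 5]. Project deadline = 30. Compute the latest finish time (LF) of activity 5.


LF(activity 5) = deadline - sum of successor durations
Successors: activities 6 through 6 with durations [5]
Sum of successor durations = 5
LF = 30 - 5 = 25

25


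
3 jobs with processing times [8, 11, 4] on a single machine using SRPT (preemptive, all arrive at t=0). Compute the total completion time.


Since all jobs arrive at t=0, SRPT equals SPT ordering.
SPT order: [4, 8, 11]
Completion times:
  Job 1: p=4, C=4
  Job 2: p=8, C=12
  Job 3: p=11, C=23
Total completion time = 4 + 12 + 23 = 39

39


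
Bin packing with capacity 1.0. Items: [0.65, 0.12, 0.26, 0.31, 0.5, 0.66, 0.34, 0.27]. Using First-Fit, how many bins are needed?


Place items sequentially using First-Fit:
  Item 0.65 -> new Bin 1
  Item 0.12 -> Bin 1 (now 0.77)
  Item 0.26 -> new Bin 2
  Item 0.31 -> Bin 2 (now 0.57)
  Item 0.5 -> new Bin 3
  Item 0.66 -> new Bin 4
  Item 0.34 -> Bin 2 (now 0.91)
  Item 0.27 -> Bin 3 (now 0.77)
Total bins used = 4

4


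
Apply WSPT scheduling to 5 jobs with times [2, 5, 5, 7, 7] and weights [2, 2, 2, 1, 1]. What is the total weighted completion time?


Compute p/w ratios and sort ascending (WSPT): [(2, 2), (5, 2), (5, 2), (7, 1), (7, 1)]
Compute weighted completion times:
  Job (p=2,w=2): C=2, w*C=2*2=4
  Job (p=5,w=2): C=7, w*C=2*7=14
  Job (p=5,w=2): C=12, w*C=2*12=24
  Job (p=7,w=1): C=19, w*C=1*19=19
  Job (p=7,w=1): C=26, w*C=1*26=26
Total weighted completion time = 87

87


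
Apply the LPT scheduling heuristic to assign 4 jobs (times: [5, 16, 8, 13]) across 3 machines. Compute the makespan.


Sort jobs in decreasing order (LPT): [16, 13, 8, 5]
Assign each job to the least loaded machine:
  Machine 1: jobs [16], load = 16
  Machine 2: jobs [13], load = 13
  Machine 3: jobs [8, 5], load = 13
Makespan = max load = 16

16


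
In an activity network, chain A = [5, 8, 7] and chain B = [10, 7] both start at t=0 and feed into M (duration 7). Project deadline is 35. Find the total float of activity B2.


Forward pass: ES(B2) = sum of predecessors on chain B = 10
EF = ES + duration = 10 + 7 = 17
Backward pass: LF(M) = deadline = 35; LS(M) = 35 - 7 = 28
LF(B2) = LS(M) - sum(successors on chain B) = 28 - 0 = 28
LS = LF - duration = 28 - 7 = 21
Total float = LS - ES = 21 - 10 = 11

11


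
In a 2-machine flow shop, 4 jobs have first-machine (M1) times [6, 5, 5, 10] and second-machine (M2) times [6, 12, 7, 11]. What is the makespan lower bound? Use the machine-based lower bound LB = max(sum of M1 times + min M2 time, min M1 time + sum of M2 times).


LB1 = sum(M1 times) + min(M2 times) = 26 + 6 = 32
LB2 = min(M1 times) + sum(M2 times) = 5 + 36 = 41
Lower bound = max(LB1, LB2) = max(32, 41) = 41

41
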